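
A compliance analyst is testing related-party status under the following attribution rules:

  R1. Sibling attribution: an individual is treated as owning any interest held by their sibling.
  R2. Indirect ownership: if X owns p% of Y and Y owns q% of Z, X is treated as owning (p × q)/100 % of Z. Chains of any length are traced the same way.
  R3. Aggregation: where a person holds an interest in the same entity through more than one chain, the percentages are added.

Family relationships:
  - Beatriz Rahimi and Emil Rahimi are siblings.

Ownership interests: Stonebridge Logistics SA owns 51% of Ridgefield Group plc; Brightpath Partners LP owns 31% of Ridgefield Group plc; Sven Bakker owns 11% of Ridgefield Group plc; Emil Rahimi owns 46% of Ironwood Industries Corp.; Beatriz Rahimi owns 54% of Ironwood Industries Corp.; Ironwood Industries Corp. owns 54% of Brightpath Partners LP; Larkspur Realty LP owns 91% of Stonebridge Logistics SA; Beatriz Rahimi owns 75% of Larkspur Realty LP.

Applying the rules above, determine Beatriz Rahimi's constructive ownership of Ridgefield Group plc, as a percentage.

51.5475%

By sibling attribution (R1), Beatriz Rahimi is treated as also owning Emil Rahimi's interest in Ironwood Industries Corp, giving 54% + 46% = 100%.
Chain via Larkspur Realty LP → Stonebridge Logistics SA (R2): 75% × 91% × 51% = 34.8075% of Ridgefield Group plc.
Chain via Ironwood Industries Corp. → Brightpath Partners LP (R2): 100% × 54% × 31% = 16.74% of Ridgefield Group plc.
Aggregating (R3): 34.8075% + 16.74% = 51.5475%.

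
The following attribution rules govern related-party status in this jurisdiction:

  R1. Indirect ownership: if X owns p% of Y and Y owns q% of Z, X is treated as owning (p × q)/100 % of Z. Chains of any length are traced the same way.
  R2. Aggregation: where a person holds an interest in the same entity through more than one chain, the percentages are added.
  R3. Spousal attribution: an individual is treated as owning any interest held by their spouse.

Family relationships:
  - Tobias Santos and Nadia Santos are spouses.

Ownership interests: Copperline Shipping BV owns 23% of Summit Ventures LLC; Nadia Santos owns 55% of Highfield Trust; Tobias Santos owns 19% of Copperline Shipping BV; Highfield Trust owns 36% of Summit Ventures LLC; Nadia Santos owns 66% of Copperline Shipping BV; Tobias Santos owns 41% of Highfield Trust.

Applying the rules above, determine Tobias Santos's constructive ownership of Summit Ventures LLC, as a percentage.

54.11%

By spousal attribution (R3), Tobias Santos is treated as also owning Nadia Santos's interest in Copperline Shipping BV, giving 19% + 66% = 85%.
By spousal attribution (R3), Tobias Santos is treated as also owning Nadia Santos's interest in Highfield Trust, giving 41% + 55% = 96%.
Chain via Copperline Shipping BV (R1): 85% × 23% = 19.55% of Summit Ventures LLC.
Chain via Highfield Trust (R1): 96% × 36% = 34.56% of Summit Ventures LLC.
Aggregating (R2): 19.55% + 34.56% = 54.11%.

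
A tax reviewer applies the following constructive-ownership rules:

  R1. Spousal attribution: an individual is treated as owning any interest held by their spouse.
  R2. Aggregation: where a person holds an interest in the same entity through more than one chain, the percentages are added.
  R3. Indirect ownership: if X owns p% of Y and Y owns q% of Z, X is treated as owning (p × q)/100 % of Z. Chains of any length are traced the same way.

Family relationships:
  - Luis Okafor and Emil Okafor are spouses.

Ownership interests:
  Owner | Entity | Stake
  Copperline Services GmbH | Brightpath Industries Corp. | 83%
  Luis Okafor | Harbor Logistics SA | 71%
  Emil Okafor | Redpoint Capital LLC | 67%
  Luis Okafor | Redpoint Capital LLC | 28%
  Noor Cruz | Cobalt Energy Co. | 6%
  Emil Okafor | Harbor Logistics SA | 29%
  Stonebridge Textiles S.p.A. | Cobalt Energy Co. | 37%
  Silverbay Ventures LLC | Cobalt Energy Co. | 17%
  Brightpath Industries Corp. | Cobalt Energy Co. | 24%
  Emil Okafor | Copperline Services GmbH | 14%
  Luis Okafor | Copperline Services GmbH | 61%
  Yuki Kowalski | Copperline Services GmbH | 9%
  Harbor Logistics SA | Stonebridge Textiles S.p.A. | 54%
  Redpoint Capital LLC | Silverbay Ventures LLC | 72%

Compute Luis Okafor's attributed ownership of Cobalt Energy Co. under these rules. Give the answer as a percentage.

46.548%

By spousal attribution (R1), Luis Okafor is treated as also owning Emil Okafor's interest in Copperline Services GmbH, giving 61% + 14% = 75%.
By spousal attribution (R1), Luis Okafor is treated as also owning Emil Okafor's interest in Redpoint Capital LLC, giving 28% + 67% = 95%.
By spousal attribution (R1), Luis Okafor is treated as also owning Emil Okafor's interest in Harbor Logistics SA, giving 71% + 29% = 100%.
Chain via Copperline Services GmbH → Brightpath Industries Corp. (R3): 75% × 83% × 24% = 14.94% of Cobalt Energy Co.
Chain via Redpoint Capital LLC → Silverbay Ventures LLC (R3): 95% × 72% × 17% = 11.628% of Cobalt Energy Co.
Chain via Harbor Logistics SA → Stonebridge Textiles S.p.A. (R3): 100% × 54% × 37% = 19.98% of Cobalt Energy Co.
Aggregating (R2): 14.94% + 11.628% + 19.98% = 46.548%.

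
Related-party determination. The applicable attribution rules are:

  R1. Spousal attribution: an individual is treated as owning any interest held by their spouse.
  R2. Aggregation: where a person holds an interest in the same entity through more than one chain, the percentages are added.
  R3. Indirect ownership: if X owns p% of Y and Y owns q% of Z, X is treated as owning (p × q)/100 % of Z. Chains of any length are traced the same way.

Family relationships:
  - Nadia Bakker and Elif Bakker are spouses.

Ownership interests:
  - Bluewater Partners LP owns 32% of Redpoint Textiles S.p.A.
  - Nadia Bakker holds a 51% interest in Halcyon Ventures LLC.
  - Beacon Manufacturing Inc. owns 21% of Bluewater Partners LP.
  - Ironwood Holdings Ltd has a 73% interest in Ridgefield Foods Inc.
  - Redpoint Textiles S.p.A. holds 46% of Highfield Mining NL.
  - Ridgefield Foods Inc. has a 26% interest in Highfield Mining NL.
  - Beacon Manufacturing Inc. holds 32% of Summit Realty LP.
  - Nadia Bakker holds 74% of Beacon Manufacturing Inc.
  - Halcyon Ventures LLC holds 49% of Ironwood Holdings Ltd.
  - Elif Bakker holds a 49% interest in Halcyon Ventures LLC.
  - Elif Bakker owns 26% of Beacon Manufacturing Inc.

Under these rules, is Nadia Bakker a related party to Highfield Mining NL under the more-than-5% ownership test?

By spousal attribution (R1), Nadia Bakker is treated as also owning Elif Bakker's interest in Beacon Manufacturing Inc, giving 74% + 26% = 100%.
By spousal attribution (R1), Nadia Bakker is treated as also owning Elif Bakker's interest in Halcyon Ventures LLC, giving 51% + 49% = 100%.
Chain via Beacon Manufacturing Inc. → Bluewater Partners LP → Redpoint Textiles S.p.A. (R3): 100% × 21% × 32% × 46% = 3.0912% of Highfield Mining NL.
Chain via Halcyon Ventures LLC → Ironwood Holdings Ltd → Ridgefield Foods Inc. (R3): 100% × 49% × 73% × 26% = 9.3002% of Highfield Mining NL.
Aggregating (R2): 3.0912% + 9.3002% = 12.3914%.
12.3914% exceeds the 5% threshold, so Nadia is a related party to Highfield Mining NL.

Yes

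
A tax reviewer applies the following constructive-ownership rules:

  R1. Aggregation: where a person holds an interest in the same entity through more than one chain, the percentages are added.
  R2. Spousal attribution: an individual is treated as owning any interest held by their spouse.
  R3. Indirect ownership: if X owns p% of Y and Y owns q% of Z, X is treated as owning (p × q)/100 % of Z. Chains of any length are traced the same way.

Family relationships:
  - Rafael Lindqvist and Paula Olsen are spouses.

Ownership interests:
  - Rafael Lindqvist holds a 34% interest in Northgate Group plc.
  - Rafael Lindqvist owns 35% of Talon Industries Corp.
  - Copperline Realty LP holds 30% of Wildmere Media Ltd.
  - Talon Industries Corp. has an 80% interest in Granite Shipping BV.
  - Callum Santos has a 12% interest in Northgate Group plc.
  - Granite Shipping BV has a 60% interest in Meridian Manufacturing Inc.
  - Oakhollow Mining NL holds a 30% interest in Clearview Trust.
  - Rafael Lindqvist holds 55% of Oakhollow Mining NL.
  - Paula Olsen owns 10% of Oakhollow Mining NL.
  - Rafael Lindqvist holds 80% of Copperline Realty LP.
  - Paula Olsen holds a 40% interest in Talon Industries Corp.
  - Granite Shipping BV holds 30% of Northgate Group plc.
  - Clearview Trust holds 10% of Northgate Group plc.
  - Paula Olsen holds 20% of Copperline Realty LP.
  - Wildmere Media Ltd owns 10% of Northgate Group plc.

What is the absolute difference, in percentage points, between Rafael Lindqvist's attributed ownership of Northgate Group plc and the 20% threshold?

36.95

By spousal attribution (R2), Rafael Lindqvist is treated as also owning Paula Olsen's interest in Copperline Realty LP, giving 80% + 20% = 100%.
By spousal attribution (R2), Rafael Lindqvist is treated as also owning Paula Olsen's interest in Talon Industries Corp, giving 35% + 40% = 75%.
By spousal attribution (R2), Rafael Lindqvist is treated as also owning Paula Olsen's interest in Oakhollow Mining NL, giving 55% + 10% = 65%.
Chain via Copperline Realty LP → Wildmere Media Ltd (R3): 100% × 30% × 10% = 3% of Northgate Group plc.
Chain via Talon Industries Corp. → Granite Shipping BV (R3): 75% × 80% × 30% = 18% of Northgate Group plc.
Chain via Oakhollow Mining NL → Clearview Trust (R3): 65% × 30% × 10% = 1.95% of Northgate Group plc.
Direct interest in Northgate Group plc: 34%.
Aggregating (R1): 3% + 18% + 1.95% + 34% = 56.95%.
56.95% exceeds the 20% threshold by 36.95 percentage points.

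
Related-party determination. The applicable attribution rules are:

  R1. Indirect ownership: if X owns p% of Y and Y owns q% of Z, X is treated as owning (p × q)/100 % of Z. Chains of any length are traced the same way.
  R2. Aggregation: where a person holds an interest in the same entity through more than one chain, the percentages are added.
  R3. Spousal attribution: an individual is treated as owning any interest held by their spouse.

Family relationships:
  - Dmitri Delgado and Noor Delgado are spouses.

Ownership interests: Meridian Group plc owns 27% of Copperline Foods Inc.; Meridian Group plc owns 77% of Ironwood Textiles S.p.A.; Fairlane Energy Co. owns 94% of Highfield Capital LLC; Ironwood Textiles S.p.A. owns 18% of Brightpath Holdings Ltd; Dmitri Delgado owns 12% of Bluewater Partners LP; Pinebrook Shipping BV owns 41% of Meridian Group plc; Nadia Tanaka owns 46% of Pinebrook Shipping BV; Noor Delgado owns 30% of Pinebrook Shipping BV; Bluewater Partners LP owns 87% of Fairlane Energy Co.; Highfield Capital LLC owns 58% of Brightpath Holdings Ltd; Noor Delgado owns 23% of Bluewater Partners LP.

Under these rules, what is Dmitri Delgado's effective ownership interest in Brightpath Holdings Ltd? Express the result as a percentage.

By spousal attribution (R3), Dmitri Delgado is treated as also owning Noor Delgado's interest in Bluewater Partners LP, giving 12% + 23% = 35%.
By spousal attribution (R3), Dmitri Delgado is treated as owning Noor Delgado's 30% interest in Pinebrook Shipping BV.
Chain via Bluewater Partners LP → Fairlane Energy Co. → Highfield Capital LLC (R1): 35% × 87% × 94% × 58% = 16.60134% of Brightpath Holdings Ltd.
Chain via Pinebrook Shipping BV → Meridian Group plc → Ironwood Textiles S.p.A. (R1): 30% × 41% × 77% × 18% = 1.70478% of Brightpath Holdings Ltd.
Aggregating (R2): 16.60134% + 1.70478% = 18.30612%.

18.30612%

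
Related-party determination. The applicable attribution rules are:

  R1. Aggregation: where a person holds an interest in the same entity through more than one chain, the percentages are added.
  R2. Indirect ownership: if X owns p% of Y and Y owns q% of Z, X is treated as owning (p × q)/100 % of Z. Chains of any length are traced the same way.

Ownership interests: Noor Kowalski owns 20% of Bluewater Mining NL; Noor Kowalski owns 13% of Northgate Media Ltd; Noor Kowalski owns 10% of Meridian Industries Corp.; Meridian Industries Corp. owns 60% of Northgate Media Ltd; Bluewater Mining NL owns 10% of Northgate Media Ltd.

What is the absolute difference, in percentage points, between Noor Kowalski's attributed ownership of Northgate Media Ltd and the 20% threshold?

Chain via Meridian Industries Corp. (R2): 10% × 60% = 6% of Northgate Media Ltd.
Chain via Bluewater Mining NL (R2): 20% × 10% = 2% of Northgate Media Ltd.
Direct interest in Northgate Media Ltd: 13%.
Aggregating (R1): 6% + 2% + 13% = 21%.
21% exceeds the 20% threshold by 1 percentage points.

1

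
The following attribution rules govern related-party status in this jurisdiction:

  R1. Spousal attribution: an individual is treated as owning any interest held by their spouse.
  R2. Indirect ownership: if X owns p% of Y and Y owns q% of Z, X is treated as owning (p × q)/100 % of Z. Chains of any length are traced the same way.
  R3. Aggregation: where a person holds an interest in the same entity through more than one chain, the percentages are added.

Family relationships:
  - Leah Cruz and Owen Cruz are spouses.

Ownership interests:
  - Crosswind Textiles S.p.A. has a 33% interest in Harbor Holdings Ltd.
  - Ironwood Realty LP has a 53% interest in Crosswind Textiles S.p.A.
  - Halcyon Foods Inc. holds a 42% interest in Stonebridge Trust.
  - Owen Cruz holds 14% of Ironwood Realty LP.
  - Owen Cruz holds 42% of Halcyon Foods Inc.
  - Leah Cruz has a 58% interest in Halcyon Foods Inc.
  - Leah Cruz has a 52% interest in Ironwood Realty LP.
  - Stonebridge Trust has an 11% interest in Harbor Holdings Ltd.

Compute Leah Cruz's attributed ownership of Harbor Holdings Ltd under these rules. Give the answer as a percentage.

16.1634%

By spousal attribution (R1), Leah Cruz is treated as also owning Owen Cruz's interest in Halcyon Foods Inc, giving 58% + 42% = 100%.
By spousal attribution (R1), Leah Cruz is treated as also owning Owen Cruz's interest in Ironwood Realty LP, giving 52% + 14% = 66%.
Chain via Halcyon Foods Inc. → Stonebridge Trust (R2): 100% × 42% × 11% = 4.62% of Harbor Holdings Ltd.
Chain via Ironwood Realty LP → Crosswind Textiles S.p.A. (R2): 66% × 53% × 33% = 11.5434% of Harbor Holdings Ltd.
Aggregating (R3): 4.62% + 11.5434% = 16.1634%.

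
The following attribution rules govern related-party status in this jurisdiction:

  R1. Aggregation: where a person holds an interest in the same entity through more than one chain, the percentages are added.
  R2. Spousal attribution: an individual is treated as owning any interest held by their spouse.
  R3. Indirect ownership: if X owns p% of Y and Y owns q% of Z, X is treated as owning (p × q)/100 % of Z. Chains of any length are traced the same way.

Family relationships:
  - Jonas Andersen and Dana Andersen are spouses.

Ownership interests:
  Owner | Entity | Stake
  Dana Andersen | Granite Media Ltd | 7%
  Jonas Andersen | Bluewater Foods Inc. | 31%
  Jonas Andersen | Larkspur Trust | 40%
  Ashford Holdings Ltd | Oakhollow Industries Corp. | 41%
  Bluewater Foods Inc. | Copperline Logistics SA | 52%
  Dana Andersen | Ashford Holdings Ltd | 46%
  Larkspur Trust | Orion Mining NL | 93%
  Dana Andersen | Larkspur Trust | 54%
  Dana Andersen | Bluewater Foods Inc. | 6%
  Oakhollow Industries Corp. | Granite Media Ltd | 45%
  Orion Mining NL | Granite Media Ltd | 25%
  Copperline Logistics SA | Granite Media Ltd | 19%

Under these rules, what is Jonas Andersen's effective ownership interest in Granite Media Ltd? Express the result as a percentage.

40.9976%

By spousal attribution (R2), Jonas Andersen is treated as also owning Dana Andersen's interest in Bluewater Foods Inc, giving 31% + 6% = 37%.
By spousal attribution (R2), Jonas Andersen is treated as also owning Dana Andersen's interest in Larkspur Trust, giving 40% + 54% = 94%.
By spousal attribution (R2), Jonas Andersen is treated as owning Dana Andersen's 46% interest in Ashford Holdings Ltd.
By spousal attribution (R2), Jonas Andersen is treated as owning Dana Andersen's 7% interest in Granite Media Ltd.
Chain via Bluewater Foods Inc. → Copperline Logistics SA (R3): 37% × 52% × 19% = 3.6556% of Granite Media Ltd.
Chain via Larkspur Trust → Orion Mining NL (R3): 94% × 93% × 25% = 21.855% of Granite Media Ltd.
Chain via Ashford Holdings Ltd → Oakhollow Industries Corp. (R3): 46% × 41% × 45% = 8.487% of Granite Media Ltd.
Direct interest in Granite Media Ltd: 7%.
Aggregating (R1): 3.6556% + 21.855% + 8.487% + 7% = 40.9976%.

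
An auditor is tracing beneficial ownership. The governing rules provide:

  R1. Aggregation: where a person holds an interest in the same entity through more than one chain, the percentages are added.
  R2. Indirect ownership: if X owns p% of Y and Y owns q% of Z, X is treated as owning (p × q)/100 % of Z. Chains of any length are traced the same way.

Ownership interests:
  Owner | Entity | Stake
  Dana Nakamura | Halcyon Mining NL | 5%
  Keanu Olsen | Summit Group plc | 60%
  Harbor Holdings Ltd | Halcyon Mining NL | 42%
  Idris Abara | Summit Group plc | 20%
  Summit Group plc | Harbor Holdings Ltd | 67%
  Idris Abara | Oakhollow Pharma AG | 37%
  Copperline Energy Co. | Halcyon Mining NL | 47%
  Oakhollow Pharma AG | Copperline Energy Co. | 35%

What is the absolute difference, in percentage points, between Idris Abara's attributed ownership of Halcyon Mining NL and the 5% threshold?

6.7145

Chain via Summit Group plc → Harbor Holdings Ltd (R2): 20% × 67% × 42% = 5.628% of Halcyon Mining NL.
Chain via Oakhollow Pharma AG → Copperline Energy Co. (R2): 37% × 35% × 47% = 6.0865% of Halcyon Mining NL.
Aggregating (R1): 5.628% + 6.0865% = 11.7145%.
11.7145% exceeds the 5% threshold by 6.7145 percentage points.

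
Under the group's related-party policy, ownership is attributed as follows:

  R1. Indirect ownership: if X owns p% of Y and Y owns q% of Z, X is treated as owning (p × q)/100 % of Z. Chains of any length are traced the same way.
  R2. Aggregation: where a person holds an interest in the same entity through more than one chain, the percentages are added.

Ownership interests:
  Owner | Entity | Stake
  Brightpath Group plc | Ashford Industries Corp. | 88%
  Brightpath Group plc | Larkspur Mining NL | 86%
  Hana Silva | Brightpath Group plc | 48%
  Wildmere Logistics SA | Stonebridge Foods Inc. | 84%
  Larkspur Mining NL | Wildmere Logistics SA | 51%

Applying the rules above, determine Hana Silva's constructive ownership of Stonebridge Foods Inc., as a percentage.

Chain via Brightpath Group plc → Larkspur Mining NL → Wildmere Logistics SA (R1): 48% × 86% × 51% × 84% = 17.684352% of Stonebridge Foods Inc.

17.684352%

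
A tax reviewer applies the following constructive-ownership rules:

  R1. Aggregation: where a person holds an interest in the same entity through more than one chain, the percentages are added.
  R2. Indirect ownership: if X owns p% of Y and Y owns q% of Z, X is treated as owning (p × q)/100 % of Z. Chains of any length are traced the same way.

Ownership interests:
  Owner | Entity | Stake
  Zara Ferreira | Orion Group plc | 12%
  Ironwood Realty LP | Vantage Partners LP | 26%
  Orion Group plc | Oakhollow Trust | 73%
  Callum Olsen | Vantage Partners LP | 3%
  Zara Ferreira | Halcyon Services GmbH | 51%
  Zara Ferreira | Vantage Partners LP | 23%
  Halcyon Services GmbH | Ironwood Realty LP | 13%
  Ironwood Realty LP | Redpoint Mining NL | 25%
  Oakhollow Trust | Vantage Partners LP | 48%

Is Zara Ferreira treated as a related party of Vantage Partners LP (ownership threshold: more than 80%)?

No

Chain via Halcyon Services GmbH → Ironwood Realty LP (R2): 51% × 13% × 26% = 1.7238% of Vantage Partners LP.
Chain via Orion Group plc → Oakhollow Trust (R2): 12% × 73% × 48% = 4.2048% of Vantage Partners LP.
Direct interest in Vantage Partners LP: 23%.
Aggregating (R1): 1.7238% + 4.2048% + 23% = 28.9286%.
28.9286% does not exceed the 80% threshold, so Zara is not a related party to Vantage Partners LP.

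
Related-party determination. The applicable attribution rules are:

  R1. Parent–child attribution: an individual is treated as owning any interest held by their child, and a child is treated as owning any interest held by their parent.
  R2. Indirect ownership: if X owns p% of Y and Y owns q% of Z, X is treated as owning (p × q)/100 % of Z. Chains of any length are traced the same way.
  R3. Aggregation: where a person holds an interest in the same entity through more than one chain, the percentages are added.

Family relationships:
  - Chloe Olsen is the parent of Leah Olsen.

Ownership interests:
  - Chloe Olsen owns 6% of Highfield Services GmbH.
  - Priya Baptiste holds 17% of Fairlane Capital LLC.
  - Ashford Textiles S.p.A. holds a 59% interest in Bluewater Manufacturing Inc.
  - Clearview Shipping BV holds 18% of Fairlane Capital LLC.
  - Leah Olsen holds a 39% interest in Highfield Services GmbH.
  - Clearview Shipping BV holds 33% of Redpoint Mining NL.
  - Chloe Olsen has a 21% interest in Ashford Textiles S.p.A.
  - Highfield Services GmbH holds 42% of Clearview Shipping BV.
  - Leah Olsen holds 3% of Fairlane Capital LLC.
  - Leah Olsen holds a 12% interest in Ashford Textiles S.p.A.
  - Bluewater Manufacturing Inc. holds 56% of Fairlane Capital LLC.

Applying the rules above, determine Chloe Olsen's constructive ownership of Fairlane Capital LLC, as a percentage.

By parent–child attribution (R1), Chloe Olsen is treated as also owning Leah Olsen's interest in Highfield Services GmbH, giving 6% + 39% = 45%.
By parent–child attribution (R1), Chloe Olsen is treated as also owning Leah Olsen's interest in Ashford Textiles S.p.A, giving 21% + 12% = 33%.
By parent–child attribution (R1), Chloe Olsen is treated as owning Leah Olsen's 3% interest in Fairlane Capital LLC.
Chain via Highfield Services GmbH → Clearview Shipping BV (R2): 45% × 42% × 18% = 3.402% of Fairlane Capital LLC.
Chain via Ashford Textiles S.p.A. → Bluewater Manufacturing Inc. (R2): 33% × 59% × 56% = 10.9032% of Fairlane Capital LLC.
Direct interest in Fairlane Capital LLC: 3%.
Aggregating (R3): 3.402% + 10.9032% + 3% = 17.3052%.

17.3052%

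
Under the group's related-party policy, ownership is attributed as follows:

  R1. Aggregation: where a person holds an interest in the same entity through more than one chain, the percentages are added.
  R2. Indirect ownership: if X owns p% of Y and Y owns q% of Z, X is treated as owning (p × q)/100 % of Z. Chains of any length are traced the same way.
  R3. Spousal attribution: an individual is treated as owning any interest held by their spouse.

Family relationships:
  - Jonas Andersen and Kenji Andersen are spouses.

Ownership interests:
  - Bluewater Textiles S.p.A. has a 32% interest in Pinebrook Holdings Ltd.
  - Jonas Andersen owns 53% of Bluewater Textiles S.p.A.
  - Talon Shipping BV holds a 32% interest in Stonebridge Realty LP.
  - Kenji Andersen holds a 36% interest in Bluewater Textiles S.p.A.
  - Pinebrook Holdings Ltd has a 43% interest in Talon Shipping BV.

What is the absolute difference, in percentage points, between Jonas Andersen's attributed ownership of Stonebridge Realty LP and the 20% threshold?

By spousal attribution (R3), Jonas Andersen is treated as also owning Kenji Andersen's interest in Bluewater Textiles S.p.A, giving 53% + 36% = 89%.
Chain via Bluewater Textiles S.p.A. → Pinebrook Holdings Ltd → Talon Shipping BV (R2): 89% × 32% × 43% × 32% = 3.918848% of Stonebridge Realty LP.
3.918848% falls short of the 20% threshold by 16.081152 percentage points.

16.081152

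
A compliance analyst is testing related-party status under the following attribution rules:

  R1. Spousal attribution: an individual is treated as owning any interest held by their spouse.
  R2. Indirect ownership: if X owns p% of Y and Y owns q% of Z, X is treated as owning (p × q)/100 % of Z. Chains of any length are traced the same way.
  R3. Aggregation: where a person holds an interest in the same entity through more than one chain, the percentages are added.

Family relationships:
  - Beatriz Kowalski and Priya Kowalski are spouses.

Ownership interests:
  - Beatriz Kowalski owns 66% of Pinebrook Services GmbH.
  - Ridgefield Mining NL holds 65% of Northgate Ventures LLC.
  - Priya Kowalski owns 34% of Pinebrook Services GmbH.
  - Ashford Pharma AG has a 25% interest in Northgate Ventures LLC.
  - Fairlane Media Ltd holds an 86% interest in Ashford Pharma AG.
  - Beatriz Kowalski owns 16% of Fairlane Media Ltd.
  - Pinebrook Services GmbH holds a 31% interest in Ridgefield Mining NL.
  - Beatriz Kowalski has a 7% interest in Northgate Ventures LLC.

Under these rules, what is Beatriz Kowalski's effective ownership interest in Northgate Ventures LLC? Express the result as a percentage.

30.59%

By spousal attribution (R1), Beatriz Kowalski is treated as also owning Priya Kowalski's interest in Pinebrook Services GmbH, giving 66% + 34% = 100%.
Chain via Fairlane Media Ltd → Ashford Pharma AG (R2): 16% × 86% × 25% = 3.44% of Northgate Ventures LLC.
Chain via Pinebrook Services GmbH → Ridgefield Mining NL (R2): 100% × 31% × 65% = 20.15% of Northgate Ventures LLC.
Direct interest in Northgate Ventures LLC: 7%.
Aggregating (R3): 3.44% + 20.15% + 7% = 30.59%.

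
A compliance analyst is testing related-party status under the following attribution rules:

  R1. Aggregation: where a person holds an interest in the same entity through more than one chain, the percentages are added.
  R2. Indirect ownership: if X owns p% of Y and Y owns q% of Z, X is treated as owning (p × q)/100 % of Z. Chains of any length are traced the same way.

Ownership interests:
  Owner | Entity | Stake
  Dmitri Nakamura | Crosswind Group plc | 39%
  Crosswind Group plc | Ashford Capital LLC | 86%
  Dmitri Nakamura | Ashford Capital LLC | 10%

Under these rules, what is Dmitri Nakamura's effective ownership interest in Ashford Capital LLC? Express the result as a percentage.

Chain via Crosswind Group plc (R2): 39% × 86% = 33.54% of Ashford Capital LLC.
Direct interest in Ashford Capital LLC: 10%.
Aggregating (R1): 33.54% + 10% = 43.54%.

43.54%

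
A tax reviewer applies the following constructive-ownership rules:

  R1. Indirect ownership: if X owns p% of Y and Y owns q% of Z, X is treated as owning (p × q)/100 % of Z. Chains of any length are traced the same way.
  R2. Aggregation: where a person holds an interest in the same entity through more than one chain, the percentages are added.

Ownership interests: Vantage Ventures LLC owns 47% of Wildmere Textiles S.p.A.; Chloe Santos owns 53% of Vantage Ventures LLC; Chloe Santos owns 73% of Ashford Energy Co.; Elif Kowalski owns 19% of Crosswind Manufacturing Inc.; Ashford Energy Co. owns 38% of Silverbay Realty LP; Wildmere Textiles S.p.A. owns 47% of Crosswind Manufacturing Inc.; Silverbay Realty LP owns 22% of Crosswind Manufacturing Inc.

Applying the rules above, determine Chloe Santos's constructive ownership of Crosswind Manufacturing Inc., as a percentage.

17.8105%

Chain via Ashford Energy Co. → Silverbay Realty LP (R1): 73% × 38% × 22% = 6.1028% of Crosswind Manufacturing Inc.
Chain via Vantage Ventures LLC → Wildmere Textiles S.p.A. (R1): 53% × 47% × 47% = 11.7077% of Crosswind Manufacturing Inc.
Aggregating (R2): 6.1028% + 11.7077% = 17.8105%.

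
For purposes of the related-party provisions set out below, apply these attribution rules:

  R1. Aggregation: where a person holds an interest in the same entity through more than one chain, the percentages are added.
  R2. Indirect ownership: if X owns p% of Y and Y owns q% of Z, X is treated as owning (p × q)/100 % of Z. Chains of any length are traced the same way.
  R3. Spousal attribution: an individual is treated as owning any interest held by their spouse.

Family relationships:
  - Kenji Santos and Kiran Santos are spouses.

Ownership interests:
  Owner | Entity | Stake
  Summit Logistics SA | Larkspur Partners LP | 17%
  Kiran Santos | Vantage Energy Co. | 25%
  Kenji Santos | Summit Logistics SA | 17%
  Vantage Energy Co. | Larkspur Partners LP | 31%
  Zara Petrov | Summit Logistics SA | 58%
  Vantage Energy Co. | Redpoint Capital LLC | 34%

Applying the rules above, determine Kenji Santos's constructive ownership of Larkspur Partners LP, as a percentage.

By spousal attribution (R3), Kenji Santos is treated as owning Kiran Santos's 25% interest in Vantage Energy Co.
Chain via Summit Logistics SA (R2): 17% × 17% = 2.89% of Larkspur Partners LP.
Chain via Vantage Energy Co. (R2): 25% × 31% = 7.75% of Larkspur Partners LP.
Aggregating (R1): 2.89% + 7.75% = 10.64%.

10.64%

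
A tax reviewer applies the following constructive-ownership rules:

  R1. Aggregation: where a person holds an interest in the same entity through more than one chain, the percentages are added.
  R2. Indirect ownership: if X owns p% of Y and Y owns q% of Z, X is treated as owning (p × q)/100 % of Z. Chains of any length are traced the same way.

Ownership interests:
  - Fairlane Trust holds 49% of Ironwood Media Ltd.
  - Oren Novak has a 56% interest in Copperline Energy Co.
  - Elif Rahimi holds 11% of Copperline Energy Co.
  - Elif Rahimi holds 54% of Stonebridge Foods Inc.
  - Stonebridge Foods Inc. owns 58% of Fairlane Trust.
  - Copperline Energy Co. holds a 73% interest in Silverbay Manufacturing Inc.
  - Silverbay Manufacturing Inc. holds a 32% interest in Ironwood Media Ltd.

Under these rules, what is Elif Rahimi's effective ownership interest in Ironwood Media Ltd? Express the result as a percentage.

Chain via Stonebridge Foods Inc. → Fairlane Trust (R2): 54% × 58% × 49% = 15.3468% of Ironwood Media Ltd.
Chain via Copperline Energy Co. → Silverbay Manufacturing Inc. (R2): 11% × 73% × 32% = 2.5696% of Ironwood Media Ltd.
Aggregating (R1): 15.3468% + 2.5696% = 17.9164%.

17.9164%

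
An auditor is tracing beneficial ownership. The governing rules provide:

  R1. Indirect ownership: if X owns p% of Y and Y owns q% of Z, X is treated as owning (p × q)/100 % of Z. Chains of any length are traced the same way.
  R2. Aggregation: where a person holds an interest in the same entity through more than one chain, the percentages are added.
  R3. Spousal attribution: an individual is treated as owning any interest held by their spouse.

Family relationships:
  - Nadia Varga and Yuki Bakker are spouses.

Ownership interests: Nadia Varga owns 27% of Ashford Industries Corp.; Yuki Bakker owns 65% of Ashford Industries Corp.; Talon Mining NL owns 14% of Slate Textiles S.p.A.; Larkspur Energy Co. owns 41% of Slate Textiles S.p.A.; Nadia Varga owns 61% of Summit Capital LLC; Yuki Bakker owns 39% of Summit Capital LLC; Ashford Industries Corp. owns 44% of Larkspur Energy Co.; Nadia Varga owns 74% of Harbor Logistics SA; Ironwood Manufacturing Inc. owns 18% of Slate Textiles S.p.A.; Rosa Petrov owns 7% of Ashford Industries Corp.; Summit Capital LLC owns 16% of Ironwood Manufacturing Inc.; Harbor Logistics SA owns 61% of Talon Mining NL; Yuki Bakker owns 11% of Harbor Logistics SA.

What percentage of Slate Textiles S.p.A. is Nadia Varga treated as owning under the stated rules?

By spousal attribution (R3), Nadia Varga is treated as also owning Yuki Bakker's interest in Ashford Industries Corp, giving 27% + 65% = 92%.
By spousal attribution (R3), Nadia Varga is treated as also owning Yuki Bakker's interest in Summit Capital LLC, giving 61% + 39% = 100%.
By spousal attribution (R3), Nadia Varga is treated as also owning Yuki Bakker's interest in Harbor Logistics SA, giving 74% + 11% = 85%.
Chain via Ashford Industries Corp. → Larkspur Energy Co. (R1): 92% × 44% × 41% = 16.5968% of Slate Textiles S.p.A.
Chain via Summit Capital LLC → Ironwood Manufacturing Inc. (R1): 100% × 16% × 18% = 2.88% of Slate Textiles S.p.A.
Chain via Harbor Logistics SA → Talon Mining NL (R1): 85% × 61% × 14% = 7.259% of Slate Textiles S.p.A.
Aggregating (R2): 16.5968% + 2.88% + 7.259% = 26.7358%.

26.7358%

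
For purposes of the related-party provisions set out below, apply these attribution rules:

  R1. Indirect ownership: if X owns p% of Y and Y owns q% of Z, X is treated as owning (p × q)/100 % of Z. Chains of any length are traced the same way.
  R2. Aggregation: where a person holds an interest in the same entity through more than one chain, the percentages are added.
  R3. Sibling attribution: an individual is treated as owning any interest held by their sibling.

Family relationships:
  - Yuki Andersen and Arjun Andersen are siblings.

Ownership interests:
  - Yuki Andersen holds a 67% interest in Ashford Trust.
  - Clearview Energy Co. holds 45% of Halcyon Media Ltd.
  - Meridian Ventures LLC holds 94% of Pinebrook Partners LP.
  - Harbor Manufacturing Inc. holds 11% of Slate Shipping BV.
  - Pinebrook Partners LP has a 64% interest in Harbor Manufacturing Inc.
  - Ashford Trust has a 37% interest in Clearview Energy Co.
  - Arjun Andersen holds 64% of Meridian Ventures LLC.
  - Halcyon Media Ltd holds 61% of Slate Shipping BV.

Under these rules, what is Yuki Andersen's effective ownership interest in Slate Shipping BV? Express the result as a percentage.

11.040119%

By sibling attribution (R3), Yuki Andersen is treated as owning Arjun Andersen's 64% interest in Meridian Ventures LLC.
Chain via Ashford Trust → Clearview Energy Co. → Halcyon Media Ltd (R1): 67% × 37% × 45% × 61% = 6.804855% of Slate Shipping BV.
Chain via Meridian Ventures LLC → Pinebrook Partners LP → Harbor Manufacturing Inc. (R1): 64% × 94% × 64% × 11% = 4.235264% of Slate Shipping BV.
Aggregating (R2): 6.804855% + 4.235264% = 11.040119%.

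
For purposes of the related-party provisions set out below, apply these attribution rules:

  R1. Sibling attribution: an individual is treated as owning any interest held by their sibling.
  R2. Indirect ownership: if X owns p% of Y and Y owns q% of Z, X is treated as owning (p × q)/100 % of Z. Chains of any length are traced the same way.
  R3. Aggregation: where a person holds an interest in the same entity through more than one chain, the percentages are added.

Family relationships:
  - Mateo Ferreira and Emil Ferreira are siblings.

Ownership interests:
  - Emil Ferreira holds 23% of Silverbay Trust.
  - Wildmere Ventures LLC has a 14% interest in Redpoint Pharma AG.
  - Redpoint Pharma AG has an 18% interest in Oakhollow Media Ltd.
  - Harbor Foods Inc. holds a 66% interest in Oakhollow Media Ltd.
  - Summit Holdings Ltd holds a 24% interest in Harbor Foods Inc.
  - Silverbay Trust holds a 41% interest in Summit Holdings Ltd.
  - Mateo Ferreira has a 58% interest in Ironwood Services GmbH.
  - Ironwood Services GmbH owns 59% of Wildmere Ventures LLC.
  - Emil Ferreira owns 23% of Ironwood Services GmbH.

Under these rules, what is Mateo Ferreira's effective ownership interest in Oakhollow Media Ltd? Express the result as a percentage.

2.69802%

By sibling attribution (R1), Mateo Ferreira is treated as also owning Emil Ferreira's interest in Ironwood Services GmbH, giving 58% + 23% = 81%.
By sibling attribution (R1), Mateo Ferreira is treated as owning Emil Ferreira's 23% interest in Silverbay Trust.
Chain via Ironwood Services GmbH → Wildmere Ventures LLC → Redpoint Pharma AG (R2): 81% × 59% × 14% × 18% = 1.204308% of Oakhollow Media Ltd.
Chain via Silverbay Trust → Summit Holdings Ltd → Harbor Foods Inc. (R2): 23% × 41% × 24% × 66% = 1.493712% of Oakhollow Media Ltd.
Aggregating (R3): 1.204308% + 1.493712% = 2.69802%.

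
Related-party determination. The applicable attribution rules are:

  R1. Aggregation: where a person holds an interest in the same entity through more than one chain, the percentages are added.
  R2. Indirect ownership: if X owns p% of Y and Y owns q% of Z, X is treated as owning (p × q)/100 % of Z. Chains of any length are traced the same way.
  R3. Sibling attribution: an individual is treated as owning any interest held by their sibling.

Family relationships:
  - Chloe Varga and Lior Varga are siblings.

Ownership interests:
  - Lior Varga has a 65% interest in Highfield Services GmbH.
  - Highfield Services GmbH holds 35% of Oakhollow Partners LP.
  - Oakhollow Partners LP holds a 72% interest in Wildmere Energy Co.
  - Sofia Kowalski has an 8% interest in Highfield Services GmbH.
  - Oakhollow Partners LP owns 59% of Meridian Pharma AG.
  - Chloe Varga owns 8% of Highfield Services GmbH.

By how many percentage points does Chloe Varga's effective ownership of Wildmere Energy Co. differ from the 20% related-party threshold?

By sibling attribution (R3), Chloe Varga is treated as also owning Lior Varga's interest in Highfield Services GmbH, giving 8% + 65% = 73%.
Chain via Highfield Services GmbH → Oakhollow Partners LP (R2): 73% × 35% × 72% = 18.396% of Wildmere Energy Co.
18.396% falls short of the 20% threshold by 1.604 percentage points.

1.604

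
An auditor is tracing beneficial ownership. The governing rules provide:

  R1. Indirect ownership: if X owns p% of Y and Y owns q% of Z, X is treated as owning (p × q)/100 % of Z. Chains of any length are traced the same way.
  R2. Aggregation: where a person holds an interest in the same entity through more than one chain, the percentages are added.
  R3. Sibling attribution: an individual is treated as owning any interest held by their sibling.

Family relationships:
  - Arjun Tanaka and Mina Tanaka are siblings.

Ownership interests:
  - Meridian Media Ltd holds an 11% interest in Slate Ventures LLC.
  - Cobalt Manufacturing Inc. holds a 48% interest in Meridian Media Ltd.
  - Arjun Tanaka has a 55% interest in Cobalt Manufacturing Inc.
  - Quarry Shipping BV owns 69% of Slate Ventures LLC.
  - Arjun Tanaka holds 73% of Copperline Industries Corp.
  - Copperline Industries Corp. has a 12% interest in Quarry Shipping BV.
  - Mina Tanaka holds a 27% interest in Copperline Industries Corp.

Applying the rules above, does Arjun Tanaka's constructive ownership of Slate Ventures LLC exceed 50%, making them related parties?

No

By sibling attribution (R3), Arjun Tanaka is treated as also owning Mina Tanaka's interest in Copperline Industries Corp, giving 73% + 27% = 100%.
Chain via Copperline Industries Corp. → Quarry Shipping BV (R1): 100% × 12% × 69% = 8.28% of Slate Ventures LLC.
Chain via Cobalt Manufacturing Inc. → Meridian Media Ltd (R1): 55% × 48% × 11% = 2.904% of Slate Ventures LLC.
Aggregating (R2): 8.28% + 2.904% = 11.184%.
11.184% does not exceed the 50% threshold, so Arjun is not a related party to Slate Ventures LLC.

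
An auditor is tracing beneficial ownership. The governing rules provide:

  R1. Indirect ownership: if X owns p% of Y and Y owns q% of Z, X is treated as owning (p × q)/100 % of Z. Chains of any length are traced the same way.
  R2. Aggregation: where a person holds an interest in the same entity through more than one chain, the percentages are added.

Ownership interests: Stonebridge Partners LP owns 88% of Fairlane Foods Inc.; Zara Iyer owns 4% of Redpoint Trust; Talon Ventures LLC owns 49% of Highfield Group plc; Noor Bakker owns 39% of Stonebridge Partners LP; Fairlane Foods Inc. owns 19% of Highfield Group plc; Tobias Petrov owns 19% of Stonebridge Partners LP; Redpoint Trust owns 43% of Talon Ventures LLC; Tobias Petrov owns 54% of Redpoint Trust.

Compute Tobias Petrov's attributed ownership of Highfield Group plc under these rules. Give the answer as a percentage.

14.5546%

Chain via Stonebridge Partners LP → Fairlane Foods Inc. (R1): 19% × 88% × 19% = 3.1768% of Highfield Group plc.
Chain via Redpoint Trust → Talon Ventures LLC (R1): 54% × 43% × 49% = 11.3778% of Highfield Group plc.
Aggregating (R2): 3.1768% + 11.3778% = 14.5546%.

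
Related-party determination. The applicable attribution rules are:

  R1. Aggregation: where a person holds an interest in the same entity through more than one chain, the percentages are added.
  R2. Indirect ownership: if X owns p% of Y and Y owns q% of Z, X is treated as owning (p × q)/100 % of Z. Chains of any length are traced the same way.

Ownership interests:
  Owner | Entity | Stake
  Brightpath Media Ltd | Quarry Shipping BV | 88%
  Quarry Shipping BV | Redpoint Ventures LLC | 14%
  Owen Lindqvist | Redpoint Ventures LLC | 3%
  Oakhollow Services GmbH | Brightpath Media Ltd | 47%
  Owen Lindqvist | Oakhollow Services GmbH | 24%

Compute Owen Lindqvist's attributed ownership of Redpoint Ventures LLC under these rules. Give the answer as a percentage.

4.389696%

Chain via Oakhollow Services GmbH → Brightpath Media Ltd → Quarry Shipping BV (R2): 24% × 47% × 88% × 14% = 1.389696% of Redpoint Ventures LLC.
Direct interest in Redpoint Ventures LLC: 3%.
Aggregating (R1): 1.389696% + 3% = 4.389696%.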